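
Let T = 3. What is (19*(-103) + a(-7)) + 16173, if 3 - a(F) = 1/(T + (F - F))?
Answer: 42656/3 ≈ 14219.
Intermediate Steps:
a(F) = 8/3 (a(F) = 3 - 1/(3 + (F - F)) = 3 - 1/(3 + 0) = 3 - 1/3 = 3 - 1*⅓ = 3 - ⅓ = 8/3)
(19*(-103) + a(-7)) + 16173 = (19*(-103) + 8/3) + 16173 = (-1957 + 8/3) + 16173 = -5863/3 + 16173 = 42656/3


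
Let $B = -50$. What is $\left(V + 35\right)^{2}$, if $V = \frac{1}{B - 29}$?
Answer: $\frac{7639696}{6241} \approx 1224.1$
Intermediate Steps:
$V = - \frac{1}{79}$ ($V = \frac{1}{-50 - 29} = \frac{1}{-79} = - \frac{1}{79} \approx -0.012658$)
$\left(V + 35\right)^{2} = \left(- \frac{1}{79} + 35\right)^{2} = \left(\frac{2764}{79}\right)^{2} = \frac{7639696}{6241}$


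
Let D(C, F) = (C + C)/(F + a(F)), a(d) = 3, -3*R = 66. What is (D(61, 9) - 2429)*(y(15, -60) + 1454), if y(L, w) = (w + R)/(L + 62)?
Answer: -270609398/77 ≈ -3.5144e+6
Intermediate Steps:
R = -22 (R = -⅓*66 = -22)
y(L, w) = (-22 + w)/(62 + L) (y(L, w) = (w - 22)/(L + 62) = (-22 + w)/(62 + L))
D(C, F) = 2*C/(3 + F) (D(C, F) = (C + C)/(F + 3) = (2*C)/(3 + F) = 2*C/(3 + F))
(D(61, 9) - 2429)*(y(15, -60) + 1454) = (2*61/(3 + 9) - 2429)*((-22 - 60)/(62 + 15) + 1454) = (2*61/12 - 2429)*(-82/77 + 1454) = (2*61*(1/12) - 2429)*((1/77)*(-82) + 1454) = (61/6 - 2429)*(-82/77 + 1454) = -14513/6*111876/77 = -270609398/77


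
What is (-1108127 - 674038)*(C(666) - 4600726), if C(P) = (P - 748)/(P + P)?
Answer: 1820234157453635/222 ≈ 8.1993e+12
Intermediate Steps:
C(P) = (-748 + P)/(2*P) (C(P) = (-748 + P)/((2*P)) = (1/(2*P))*(-748 + P) = (-748 + P)/(2*P))
(-1108127 - 674038)*(C(666) - 4600726) = (-1108127 - 674038)*((1/2)*(-748 + 666)/666 - 4600726) = -1782165*((1/2)*(1/666)*(-82) - 4600726) = -1782165*(-41/666 - 4600726) = -1782165*(-3064083557/666) = 1820234157453635/222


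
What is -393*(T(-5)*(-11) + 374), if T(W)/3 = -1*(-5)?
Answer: -82137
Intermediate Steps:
T(W) = 15 (T(W) = 3*(-1*(-5)) = 3*5 = 15)
-393*(T(-5)*(-11) + 374) = -393*(15*(-11) + 374) = -393*(-165 + 374) = -393*209 = -82137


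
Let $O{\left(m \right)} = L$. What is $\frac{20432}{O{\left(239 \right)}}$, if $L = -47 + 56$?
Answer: $\frac{20432}{9} \approx 2270.2$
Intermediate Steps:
$L = 9$
$O{\left(m \right)} = 9$
$\frac{20432}{O{\left(239 \right)}} = \frac{20432}{9}$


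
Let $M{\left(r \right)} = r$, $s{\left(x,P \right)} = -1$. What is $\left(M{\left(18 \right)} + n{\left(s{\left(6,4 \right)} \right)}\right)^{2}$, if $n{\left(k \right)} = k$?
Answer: $289$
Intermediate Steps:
$\left(M{\left(18 \right)} + n{\left(s{\left(6,4 \right)} \right)}\right)^{2} = \left(18 - 1\right)^{2} = 17^{2} = 289$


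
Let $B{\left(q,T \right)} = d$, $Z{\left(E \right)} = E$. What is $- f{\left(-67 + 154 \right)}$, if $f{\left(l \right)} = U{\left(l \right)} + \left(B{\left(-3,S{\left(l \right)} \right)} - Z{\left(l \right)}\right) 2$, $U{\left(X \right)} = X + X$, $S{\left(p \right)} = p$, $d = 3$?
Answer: $-6$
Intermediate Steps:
$B{\left(q,T \right)} = 3$
$U{\left(X \right)} = 2 X$
$f{\left(l \right)} = 6$ ($f{\left(l \right)} = 2 l + \left(3 - l\right) 2 = 2 l - \left(-6 + 2 l\right) = 6$)
$- f{\left(-67 + 154 \right)} = \left(-1\right) 6 = -6$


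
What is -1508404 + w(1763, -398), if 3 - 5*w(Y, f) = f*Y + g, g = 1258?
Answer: -6841601/5 ≈ -1.3683e+6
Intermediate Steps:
w(Y, f) = -251 - Y*f/5 (w(Y, f) = 3/5 - (f*Y + 1258)/5 = 3/5 - (Y*f + 1258)/5 = 3/5 - (1258 + Y*f)/5 = 3/5 + (-1258/5 - Y*f/5) = -251 - Y*f/5)
-1508404 + w(1763, -398) = -1508404 + (-251 - 1/5*1763*(-398)) = -1508404 + (-251 + 701674/5) = -1508404 + 700419/5 = -6841601/5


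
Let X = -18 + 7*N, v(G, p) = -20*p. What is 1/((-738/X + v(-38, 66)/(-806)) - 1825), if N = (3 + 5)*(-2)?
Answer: -2015/3662636 ≈ -0.00055015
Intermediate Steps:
N = -16 (N = 8*(-2) = -16)
X = -130 (X = -18 + 7*(-16) = -18 - 112 = -130)
1/((-738/X + v(-38, 66)/(-806)) - 1825) = 1/((-738/(-130) - 20*66/(-806)) - 1825) = 1/((-738*(-1/130) - 1320*(-1/806)) - 1825) = 1/((369/65 + 660/403) - 1825) = 1/(14739/2015 - 1825) = 1/(-3662636/2015) = -2015/3662636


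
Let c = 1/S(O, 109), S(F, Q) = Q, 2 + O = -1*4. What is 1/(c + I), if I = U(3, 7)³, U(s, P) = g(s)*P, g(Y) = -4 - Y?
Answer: -109/12823740 ≈ -8.4999e-6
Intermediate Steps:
O = -6 (O = -2 - 1*4 = -2 - 4 = -6)
U(s, P) = P*(-4 - s) (U(s, P) = (-4 - s)*P = P*(-4 - s))
c = 1/109 ≈ 0.0091743
I = -117649 (I = (-1*7*(4 + 3))³ = (-1*7*7)³ = (-49)³ = -117649)
1/(c + I) = 1/(1/109 - 117649) = 1/(-12823740/109) = -109/12823740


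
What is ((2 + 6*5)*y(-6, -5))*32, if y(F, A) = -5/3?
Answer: -5120/3 ≈ -1706.7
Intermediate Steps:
y(F, A) = -5/3 (y(F, A) = -5*⅓ = -5/3)
((2 + 6*5)*y(-6, -5))*32 = ((2 + 6*5)*(-5/3))*32 = ((2 + 30)*(-5/3))*32 = (32*(-5/3))*32 = -160/3*32 = -5120/3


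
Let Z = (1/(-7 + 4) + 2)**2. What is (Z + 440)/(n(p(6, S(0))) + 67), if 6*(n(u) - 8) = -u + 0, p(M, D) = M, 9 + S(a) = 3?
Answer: 3985/666 ≈ 5.9835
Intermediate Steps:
S(a) = -6 (S(a) = -9 + 3 = -6)
n(u) = 8 - u/6 (n(u) = 8 + (-u + 0)/6 = 8 + (-u)/6 = 8 - u/6)
Z = 25/9 (Z = (1/(-3) + 2)**2 = (-1/3 + 2)**2 = (5/3)**2 = 25/9 ≈ 2.7778)
(Z + 440)/(n(p(6, S(0))) + 67) = (25/9 + 440)/((8 - 1/6*6) + 67) = 3985/(9*((8 - 1) + 67)) = 3985/(9*(7 + 67)) = (3985/9)/74 = (3985/9)*(1/74) = 3985/666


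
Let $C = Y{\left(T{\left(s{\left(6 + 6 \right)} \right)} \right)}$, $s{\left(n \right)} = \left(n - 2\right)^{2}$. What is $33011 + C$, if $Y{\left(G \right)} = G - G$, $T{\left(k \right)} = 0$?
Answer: $33011$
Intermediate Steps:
$s{\left(n \right)} = \left(-2 + n\right)^{2}$
$Y{\left(G \right)} = 0$
$C = 0$
$33011 + C = 33011 + 0 = 33011$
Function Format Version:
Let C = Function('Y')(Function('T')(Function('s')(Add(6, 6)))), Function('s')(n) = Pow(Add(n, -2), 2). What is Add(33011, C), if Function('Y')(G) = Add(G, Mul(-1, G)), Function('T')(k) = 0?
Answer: 33011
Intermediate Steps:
Function('s')(n) = Pow(Add(-2, n), 2)
Function('Y')(G) = 0
C = 0
Add(33011, C) = Add(33011, 0) = 33011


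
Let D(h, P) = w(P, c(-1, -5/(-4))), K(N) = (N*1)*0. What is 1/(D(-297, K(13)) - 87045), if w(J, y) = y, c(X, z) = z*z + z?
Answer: -16/1392675 ≈ -1.1489e-5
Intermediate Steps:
c(X, z) = z + z² (c(X, z) = z² + z = z + z²)
K(N) = 0 (K(N) = N*0 = 0)
D(h, P) = 45/16 (D(h, P) = (-5/(-4))*(1 - 5/(-4)) = (-5*(-¼))*(1 - 5*(-¼)) = 5*(1 + 5/4)/4 = (5/4)*(9/4) = 45/16)
1/(D(-297, K(13)) - 87045) = 1/(45/16 - 87045) = 1/(-1392675/16) = -16/1392675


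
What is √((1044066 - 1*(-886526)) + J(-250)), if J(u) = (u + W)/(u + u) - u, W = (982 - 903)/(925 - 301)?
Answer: √117472457684595/7800 ≈ 1389.5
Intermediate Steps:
W = 79/624 ≈ 0.12660
J(u) = -u + (79/624 + u)/(2*u) (J(u) = (u + 79/624)/(u + u) - u = (79/624 + u)/((2*u)) - u = (79/624 + u)*(1/(2*u)) - u = (79/624 + u)/(2*u) - u = -u + (79/624 + u)/(2*u))
√((1044066 - 1*(-886526)) + J(-250)) = √((1044066 - 1*(-886526)) + (½ - 1*(-250) + (79/1248)/(-250))) = √((1044066 + 886526) + (½ + 250 + (79/1248)*(-1/250))) = √(1930592 + (½ + 250 - 79/312000)) = √(1930592 + 78155921/312000) = √(602422859921/312000) = √117472457684595/7800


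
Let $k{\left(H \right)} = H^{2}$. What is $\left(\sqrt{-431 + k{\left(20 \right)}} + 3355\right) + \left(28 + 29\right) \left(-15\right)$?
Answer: $2500 + i \sqrt{31} \approx 2500.0 + 5.5678 i$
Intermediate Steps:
$\left(\sqrt{-431 + k{\left(20 \right)}} + 3355\right) + \left(28 + 29\right) \left(-15\right) = \left(\sqrt{-431 + 20^{2}} + 3355\right) + \left(28 + 29\right) \left(-15\right) = \left(\sqrt{-431 + 400} + 3355\right) + 57 \left(-15\right) = \left(\sqrt{-31} + 3355\right) - 855 = \left(i \sqrt{31} + 3355\right) - 855 = \left(3355 + i \sqrt{31}\right) - 855 = 2500 + i \sqrt{31}$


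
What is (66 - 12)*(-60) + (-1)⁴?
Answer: -3239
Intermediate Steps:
(66 - 12)*(-60) + (-1)⁴ = 54*(-60) + 1 = -3240 + 1 = -3239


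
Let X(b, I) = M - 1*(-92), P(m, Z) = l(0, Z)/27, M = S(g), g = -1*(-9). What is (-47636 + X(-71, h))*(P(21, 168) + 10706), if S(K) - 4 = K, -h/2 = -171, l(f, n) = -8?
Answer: -13739025674/27 ≈ -5.0885e+8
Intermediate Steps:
g = 9
h = 342 (h = -2*(-171) = 342)
S(K) = 4 + K
M = 13 (M = 4 + 9 = 13)
P(m, Z) = -8/27
X(b, I) = 105 (X(b, I) = 13 - 1*(-92) = 13 + 92 = 105)
(-47636 + X(-71, h))*(P(21, 168) + 10706) = (-47636 + 105)*(-8/27 + 10706) = -47531*289054/27 = -13739025674/27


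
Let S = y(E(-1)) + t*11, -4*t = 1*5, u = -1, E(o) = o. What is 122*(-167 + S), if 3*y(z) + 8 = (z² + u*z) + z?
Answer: -134017/6 ≈ -22336.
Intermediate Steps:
y(z) = -8/3 + z²/3 (y(z) = -8/3 + ((z² - z) + z)/3 = -8/3 + z²/3)
t = -5/4 ≈ -1.2500
S = -193/12 (S = (-8/3 + (⅓)*(-1)²) - 5/4*11 = (-8/3 + (⅓)*1) - 55/4 = (-8/3 + ⅓) - 55/4 = -7/3 - 55/4 = -193/12 ≈ -16.083)
122*(-167 + S) = 122*(-167 - 193/12) = 122*(-2197/12) = -134017/6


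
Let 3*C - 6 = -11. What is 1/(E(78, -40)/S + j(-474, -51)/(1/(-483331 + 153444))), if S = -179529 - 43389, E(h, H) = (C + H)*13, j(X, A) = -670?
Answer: 668754/147810878036285 ≈ 4.5244e-9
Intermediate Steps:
C = -5/3 (C = 2 + (⅓)*(-11) = 2 - 11/3 = -5/3 ≈ -1.6667)
E(h, H) = -65/3 + 13*H (E(h, H) = (-5/3 + H)*13 = -65/3 + 13*H)
S = -222918
1/(E(78, -40)/S + j(-474, -51)/(1/(-483331 + 153444))) = 1/((-65/3 + 13*(-40))/(-222918) - 670/(1/(-483331 + 153444))) = 1/((-65/3 - 520)*(-1/222918) - 670/(1/(-329887))) = 1/(-1625/3*(-1/222918) - 670/(-1/329887)) = 1/(1625/668754 - 670*(-329887)) = 1/(1625/668754 + 221024290) = 1/(147810878036285/668754) = 668754/147810878036285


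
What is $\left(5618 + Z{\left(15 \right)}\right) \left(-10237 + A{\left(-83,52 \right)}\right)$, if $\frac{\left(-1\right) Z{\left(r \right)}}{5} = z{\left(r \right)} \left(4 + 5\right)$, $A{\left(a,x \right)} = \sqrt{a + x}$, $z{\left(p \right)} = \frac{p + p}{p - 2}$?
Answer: $- \frac{733829108}{13} + \frac{71684 i \sqrt{31}}{13} \approx -5.6448 \cdot 10^{7} + 30702.0 i$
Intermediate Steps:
$z{\left(p \right)} = \frac{2 p}{-2 + p}$
$Z{\left(r \right)} = - \frac{90 r}{-2 + r}$ ($Z{\left(r \right)} = - 5 \frac{2 r}{-2 + r} \left(4 + 5\right) = - 5 \frac{2 r}{-2 + r} 9 = - 5 \frac{18 r}{-2 + r} = - \frac{90 r}{-2 + r}$)
$\left(5618 + Z{\left(15 \right)}\right) \left(-10237 + A{\left(-83,52 \right)}\right) = \left(5618 - \frac{1350}{-2 + 15}\right) \left(-10237 + \sqrt{-83 + 52}\right) = \left(5618 - \frac{1350}{13}\right) \left(-10237 + \sqrt{-31}\right) = \left(5618 - 1350 \cdot \frac{1}{13}\right) \left(-10237 + i \sqrt{31}\right) = \left(5618 - \frac{1350}{13}\right) \left(-10237 + i \sqrt{31}\right) = \frac{71684 \left(-10237 + i \sqrt{31}\right)}{13} = - \frac{733829108}{13} + \frac{71684 i \sqrt{31}}{13}$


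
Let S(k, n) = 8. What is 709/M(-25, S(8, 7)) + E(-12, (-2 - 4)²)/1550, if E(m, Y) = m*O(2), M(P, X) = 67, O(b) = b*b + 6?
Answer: 109091/10385 ≈ 10.505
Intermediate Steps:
O(b) = 6 + b² (O(b) = b² + 6 = 6 + b²)
E(m, Y) = 10*m (E(m, Y) = m*(6 + 2²) = m*(6 + 4) = m*10 = 10*m)
709/M(-25, S(8, 7)) + E(-12, (-2 - 4)²)/1550 = 709/67 + (10*(-12))/1550 = 709*(1/67) - 120*1/1550 = 709/67 - 12/155 = 109091/10385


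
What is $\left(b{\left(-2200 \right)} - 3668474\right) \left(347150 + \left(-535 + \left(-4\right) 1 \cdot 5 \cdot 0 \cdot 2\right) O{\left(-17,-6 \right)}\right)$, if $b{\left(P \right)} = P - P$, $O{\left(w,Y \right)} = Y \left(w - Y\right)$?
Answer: $-1143976932160$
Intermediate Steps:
$b{\left(P \right)} = 0$
$\left(b{\left(-2200 \right)} - 3668474\right) \left(347150 + \left(-535 + \left(-4\right) 1 \cdot 5 \cdot 0 \cdot 2\right) O{\left(-17,-6 \right)}\right) = \left(0 - 3668474\right) \left(347150 + \left(-535 + \left(-4\right) 1 \cdot 5 \cdot 0 \cdot 2\right) \left(- 6 \left(-17 - -6\right)\right)\right) = - 3668474 \left(347150 + \left(-535 - 4 \cdot 0 \cdot 2\right) \left(- 6 \left(-17 + 6\right)\right)\right) = - 3668474 \left(347150 + \left(-535 - 0\right) \left(\left(-6\right) \left(-11\right)\right)\right) = - 3668474 \left(347150 + \left(-535 + 0\right) 66\right) = - 3668474 \left(347150 - 35310\right) = \left(-3668474\right) 311840 = -1143976932160$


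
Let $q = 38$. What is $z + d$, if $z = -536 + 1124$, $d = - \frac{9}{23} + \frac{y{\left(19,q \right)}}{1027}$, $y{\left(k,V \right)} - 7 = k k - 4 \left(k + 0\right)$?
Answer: $\frac{13886621}{23621} \approx 587.89$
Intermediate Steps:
$y{\left(k,V \right)} = 7 + k^{2} - 4 k$ ($y{\left(k,V \right)} = 7 + \left(k k - 4 \left(k + 0\right)\right) = 7 + \left(k^{2} - 4 k\right) = 7 + k^{2} - 4 k$)
$d = - \frac{2527}{23621}$ ($d = - \frac{9}{23} + \frac{7 + 19^{2} - 76}{1027} = \left(-9\right) \frac{1}{23} + \left(7 + 361 - 76\right) \frac{1}{1027} = - \frac{9}{23} + 292 \cdot \frac{1}{1027} = - \frac{9}{23} + \frac{292}{1027} = - \frac{2527}{23621} \approx -0.10698$)
$z = 588$
$z + d = 588 - \frac{2527}{23621} = \frac{13886621}{23621}$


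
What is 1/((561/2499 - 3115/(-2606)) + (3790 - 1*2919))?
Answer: 127694/111402775 ≈ 0.0011462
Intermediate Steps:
1/((561/2499 - 3115/(-2606)) + (3790 - 1*2919)) = 1/((561*(1/2499) - 3115*(-1/2606)) + (3790 - 2919)) = 1/((11/49 + 3115/2606) + 871) = 1/(181301/127694 + 871) = 1/(111402775/127694) = 127694/111402775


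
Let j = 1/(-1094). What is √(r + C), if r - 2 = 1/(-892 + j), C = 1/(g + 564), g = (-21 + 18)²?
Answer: √69502028312001873/186387159 ≈ 1.4144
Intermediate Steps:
j = -1/1094 ≈ -0.00091408
g = 9 (g = (-3)² = 9)
C = 1/573 (C = 1/(9 + 564) = 1/573 ≈ 0.0017452)
r = 1950604/975849 (r = 2 + 1/(-892 - 1/1094) = 2 + 1/(-975849/1094) = 2 - 1094/975849 = 1950604/975849 ≈ 1.9989)
√(r + C) = √(1950604/975849 + 1/573) = √(372890647/186387159) = √69502028312001873/186387159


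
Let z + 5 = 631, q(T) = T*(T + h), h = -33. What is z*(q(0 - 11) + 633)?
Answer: 699242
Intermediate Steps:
q(T) = T*(-33 + T) (q(T) = T*(T - 33) = T*(-33 + T))
z = 626 (z = -5 + 631 = 626)
z*(q(0 - 11) + 633) = 626*((0 - 11)*(-33 + (0 - 11)) + 633) = 626*(-11*(-33 - 11) + 633) = 626*(-11*(-44) + 633) = 626*(484 + 633) = 626*1117 = 699242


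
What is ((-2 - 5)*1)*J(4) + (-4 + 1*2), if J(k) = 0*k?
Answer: -2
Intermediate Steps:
J(k) = 0
((-2 - 5)*1)*J(4) + (-4 + 1*2) = ((-2 - 5)*1)*0 + (-4 + 1*2) = -7*1*0 + (-4 + 2) = -7*0 - 2 = 0 - 2 = -2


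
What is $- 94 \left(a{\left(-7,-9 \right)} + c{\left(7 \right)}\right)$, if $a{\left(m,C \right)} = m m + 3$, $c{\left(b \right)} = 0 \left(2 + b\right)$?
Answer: $-4888$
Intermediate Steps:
$c{\left(b \right)} = 0$
$a{\left(m,C \right)} = 3 + m^{2}$ ($a{\left(m,C \right)} = m^{2} + 3 = 3 + m^{2}$)
$- 94 \left(a{\left(-7,-9 \right)} + c{\left(7 \right)}\right) = - 94 \left(\left(3 + \left(-7\right)^{2}\right) + 0\right) = - 94 \left(\left(3 + 49\right) + 0\right) = - 94 \left(52 + 0\right) = \left(-94\right) 52 = -4888$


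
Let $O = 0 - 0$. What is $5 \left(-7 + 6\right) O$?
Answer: $0$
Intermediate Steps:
$O = 0$ ($O = 0 + 0 = 0$)
$5 \left(-7 + 6\right) O = 5 \left(-7 + 6\right) 0 = 5 \left(-1\right) 0 = \left(-5\right) 0 = 0$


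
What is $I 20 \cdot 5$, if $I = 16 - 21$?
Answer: $-500$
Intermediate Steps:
$I = -5$
$I 20 \cdot 5 = \left(-5\right) 20 \cdot 5 = \left(-100\right) 5 = -500$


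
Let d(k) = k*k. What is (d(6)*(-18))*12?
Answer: -7776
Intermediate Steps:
d(k) = k²
(d(6)*(-18))*12 = (6²*(-18))*12 = (36*(-18))*12 = -648*12 = -7776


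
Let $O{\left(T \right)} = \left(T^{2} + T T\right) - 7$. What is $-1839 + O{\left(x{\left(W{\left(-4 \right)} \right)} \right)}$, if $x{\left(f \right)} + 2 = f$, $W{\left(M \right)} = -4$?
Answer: $-1774$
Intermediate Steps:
$x{\left(f \right)} = -2 + f$
$O{\left(T \right)} = -7 + 2 T^{2}$ ($O{\left(T \right)} = \left(T^{2} + T^{2}\right) - 7 = 2 T^{2} - 7 = -7 + 2 T^{2}$)
$-1839 + O{\left(x{\left(W{\left(-4 \right)} \right)} \right)} = -1839 - \left(7 - 2 \left(-2 - 4\right)^{2}\right) = -1839 - \left(7 - 2 \left(-6\right)^{2}\right) = -1839 + \left(-7 + 2 \cdot 36\right) = -1839 + \left(-7 + 72\right) = -1839 + 65 = -1774$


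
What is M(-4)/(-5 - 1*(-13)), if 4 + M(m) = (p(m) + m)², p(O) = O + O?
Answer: 35/2 ≈ 17.500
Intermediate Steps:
p(O) = 2*O
M(m) = -4 + 9*m² (M(m) = -4 + (2*m + m)² = -4 + (3*m)² = -4 + 9*m²)
M(-4)/(-5 - 1*(-13)) = (-4 + 9*(-4)²)/(-5 - 1*(-13)) = (-4 + 9*16)/(-5 + 13) = (-4 + 144)/8 = 140*(⅛) = 35/2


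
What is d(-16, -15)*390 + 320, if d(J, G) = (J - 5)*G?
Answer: 123170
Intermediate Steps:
d(J, G) = G*(-5 + J) (d(J, G) = (-5 + J)*G = G*(-5 + J))
d(-16, -15)*390 + 320 = -15*(-5 - 16)*390 + 320 = -15*(-21)*390 + 320 = 315*390 + 320 = 122850 + 320 = 123170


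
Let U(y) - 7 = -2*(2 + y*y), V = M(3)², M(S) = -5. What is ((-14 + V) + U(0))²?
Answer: 196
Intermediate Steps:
V = 25 (V = (-5)² = 25)
U(y) = 3 - 2*y² (U(y) = 7 - 2*(2 + y*y) = 7 - 2*(2 + y²) = 7 + (-4 - 2*y²) = 3 - 2*y²)
((-14 + V) + U(0))² = ((-14 + 25) + (3 - 2*0²))² = (11 + (3 - 2*0))² = (11 + (3 + 0))² = (11 + 3)² = 14² = 196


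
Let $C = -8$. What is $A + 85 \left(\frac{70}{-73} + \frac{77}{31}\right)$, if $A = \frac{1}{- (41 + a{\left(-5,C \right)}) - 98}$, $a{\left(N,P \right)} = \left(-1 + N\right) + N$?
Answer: $\frac{37544617}{289664} \approx 129.61$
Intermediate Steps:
$a{\left(N,P \right)} = -1 + 2 N$
$A = - \frac{1}{128}$ ($A = \frac{1}{- (41 + \left(-1 + 2 \left(-5\right)\right)) - 98} = \frac{1}{- (41 - 11) - 98} = \frac{1}{\left(-1\right) 30 - 98} = \frac{1}{-30 - 98} = \frac{1}{-128} = - \frac{1}{128} \approx -0.0078125$)
$A + 85 \left(\frac{70}{-73} + \frac{77}{31}\right) = - \frac{1}{128} + 85 \left(\frac{70}{-73} + \frac{77}{31}\right) = - \frac{1}{128} + 85 \left(70 \left(- \frac{1}{73}\right) + 77 \cdot \frac{1}{31}\right) = - \frac{1}{128} + 85 \left(- \frac{70}{73} + \frac{77}{31}\right) = - \frac{1}{128} + 85 \cdot \frac{3451}{2263} = - \frac{1}{128} + \frac{293335}{2263} = \frac{37544617}{289664}$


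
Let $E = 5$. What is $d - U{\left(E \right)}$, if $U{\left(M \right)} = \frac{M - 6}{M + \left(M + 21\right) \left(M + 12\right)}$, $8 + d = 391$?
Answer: $\frac{171202}{447} \approx 383.0$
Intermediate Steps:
$d = 383$ ($d = -8 + 391 = 383$)
$U{\left(M \right)} = \frac{-6 + M}{M + \left(12 + M\right) \left(21 + M\right)}$ ($U{\left(M \right)} = \frac{-6 + M}{M + \left(21 + M\right) \left(12 + M\right)} = \frac{-6 + M}{M + \left(12 + M\right) \left(21 + M\right)}$)
$d - U{\left(E \right)} = 383 - \frac{-6 + 5}{252 + 5^{2} + 34 \cdot 5} = 383 - \frac{1}{252 + 25 + 170} \left(-1\right) = 383 - \frac{1}{447} \left(-1\right) = 383 - - \frac{1}{447} = 383 + \frac{1}{447} = \frac{171202}{447}$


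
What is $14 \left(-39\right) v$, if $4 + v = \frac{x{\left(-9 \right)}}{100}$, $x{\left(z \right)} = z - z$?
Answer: $2184$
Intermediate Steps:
$x{\left(z \right)} = 0$
$v = -4$ ($v = -4 + \frac{0}{100} = -4 + 0 \cdot \frac{1}{100} = -4 + 0 = -4$)
$14 \left(-39\right) v = 14 \left(-39\right) \left(-4\right) = \left(-546\right) \left(-4\right) = 2184$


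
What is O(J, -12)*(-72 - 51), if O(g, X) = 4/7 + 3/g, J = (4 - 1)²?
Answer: -779/7 ≈ -111.29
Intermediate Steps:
J = 9 (J = 3² = 9)
O(g, X) = 4/7 + 3/g (O(g, X) = 4*(⅐) + 3/g = 4/7 + 3/g)
O(J, -12)*(-72 - 51) = (4/7 + 3/9)*(-72 - 51) = (4/7 + 3*(⅑))*(-123) = (4/7 + ⅓)*(-123) = (19/21)*(-123) = -779/7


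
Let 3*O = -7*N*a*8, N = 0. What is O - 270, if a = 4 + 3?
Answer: -270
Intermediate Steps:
a = 7
O = 0 (O = (-0*7*8)/3 = (-7*0*8)/3 = (0*8)/3 = (⅓)*0 = 0)
O - 270 = 0 - 270 = -270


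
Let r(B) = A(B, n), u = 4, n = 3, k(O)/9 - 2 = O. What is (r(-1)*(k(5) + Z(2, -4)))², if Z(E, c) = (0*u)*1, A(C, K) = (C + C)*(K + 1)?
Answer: 254016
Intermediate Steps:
k(O) = 18 + 9*O
A(C, K) = 2*C*(1 + K) (A(C, K) = (2*C)*(1 + K) = 2*C*(1 + K))
r(B) = 8*B (r(B) = 2*B*(1 + 3) = 2*B*4 = 8*B)
Z(E, c) = 0 (Z(E, c) = (0*4)*1 = 0*1 = 0)
(r(-1)*(k(5) + Z(2, -4)))² = ((8*(-1))*((18 + 9*5) + 0))² = (-8*((18 + 45) + 0))² = (-8*(63 + 0))² = (-8*63)² = (-504)² = 254016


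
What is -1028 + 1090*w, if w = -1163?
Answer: -1268698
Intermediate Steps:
-1028 + 1090*w = -1028 + 1090*(-1163) = -1028 - 1267670 = -1268698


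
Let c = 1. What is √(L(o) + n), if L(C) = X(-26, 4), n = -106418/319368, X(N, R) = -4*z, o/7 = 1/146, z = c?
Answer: I*√27623136345/79842 ≈ 2.0816*I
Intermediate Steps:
z = 1
o = 7/146 ≈ 0.047945
X(N, R) = -4 (X(N, R) = -4*1 = -4)
n = -53209/159684 (n = -106418*1/319368 = -53209/159684 ≈ -0.33321)
L(C) = -4
√(L(o) + n) = √(-4 - 53209/159684) = √(-691945/159684) = I*√27623136345/79842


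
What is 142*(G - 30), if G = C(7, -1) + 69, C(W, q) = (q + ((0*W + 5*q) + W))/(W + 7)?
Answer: 38837/7 ≈ 5548.1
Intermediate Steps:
C(W, q) = (W + 6*q)/(7 + W) (C(W, q) = (q + ((0 + 5*q) + W))/(7 + W) = (q + (5*q + W))/(7 + W) = (q + (W + 5*q))/(7 + W) = (W + 6*q)/(7 + W))
G = 967/14 (G = (7 + 6*(-1))/(7 + 7) + 69 = (7 - 6)/14 + 69 = (1/14)*1 + 69 = 1/14 + 69 = 967/14 ≈ 69.071)
142*(G - 30) = 142*(967/14 - 30) = 142*(547/14) = 38837/7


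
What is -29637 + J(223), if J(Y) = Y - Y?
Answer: -29637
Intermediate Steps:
J(Y) = 0
-29637 + J(223) = -29637 + 0 = -29637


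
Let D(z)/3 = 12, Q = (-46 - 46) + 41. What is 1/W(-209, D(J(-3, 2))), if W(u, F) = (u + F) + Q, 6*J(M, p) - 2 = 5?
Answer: -1/224 ≈ -0.0044643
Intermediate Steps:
J(M, p) = 7/6 (J(M, p) = ⅓ + (⅙)*5 = ⅓ + ⅚ = 7/6)
Q = -51 (Q = -92 + 41 = -51)
D(z) = 36 (D(z) = 3*12 = 36)
W(u, F) = -51 + F + u (W(u, F) = (u + F) - 51 = (F + u) - 51 = -51 + F + u)
1/W(-209, D(J(-3, 2))) = 1/(-51 + 36 - 209) = 1/(-224) = -1/224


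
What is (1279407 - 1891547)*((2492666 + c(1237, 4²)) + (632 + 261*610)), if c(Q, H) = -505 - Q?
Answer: -1622639899240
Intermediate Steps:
(1279407 - 1891547)*((2492666 + c(1237, 4²)) + (632 + 261*610)) = (1279407 - 1891547)*((2492666 + (-505 - 1*1237)) + (632 + 261*610)) = -612140*((2492666 + (-505 - 1237)) + (632 + 159210)) = -612140*((2492666 - 1742) + 159842) = -612140*(2490924 + 159842) = -612140*2650766 = -1622639899240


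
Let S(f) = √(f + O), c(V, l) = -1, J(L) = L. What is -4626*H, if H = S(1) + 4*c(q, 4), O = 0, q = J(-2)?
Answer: 13878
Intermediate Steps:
q = -2
S(f) = √f (S(f) = √(f + 0) = √f)
H = -3 (H = √1 + 4*(-1) = 1 - 4 = -3)
-4626*H = -4626*(-3) = 13878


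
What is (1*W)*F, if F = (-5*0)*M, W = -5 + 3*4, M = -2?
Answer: 0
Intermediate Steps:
W = 7 (W = -5 + 12 = 7)
F = 0 (F = -5*0*(-2) = 0*(-2) = 0)
(1*W)*F = (1*7)*0 = 7*0 = 0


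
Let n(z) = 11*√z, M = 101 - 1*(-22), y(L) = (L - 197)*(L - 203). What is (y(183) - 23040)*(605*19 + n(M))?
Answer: -261626200 - 250360*√123 ≈ -2.6440e+8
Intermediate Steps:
y(L) = (-203 + L)*(-197 + L) (y(L) = (-197 + L)*(-203 + L) = (-203 + L)*(-197 + L))
M = 123 (M = 101 + 22 = 123)
(y(183) - 23040)*(605*19 + n(M)) = ((39991 + 183² - 400*183) - 23040)*(605*19 + 11*√123) = ((39991 + 33489 - 73200) - 23040)*(11495 + 11*√123) = (280 - 23040)*(11495 + 11*√123) = -22760*(11495 + 11*√123) = -261626200 - 250360*√123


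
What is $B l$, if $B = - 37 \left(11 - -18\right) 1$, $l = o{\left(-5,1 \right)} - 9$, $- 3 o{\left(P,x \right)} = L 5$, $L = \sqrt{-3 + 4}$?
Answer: $\frac{34336}{3} \approx 11445.0$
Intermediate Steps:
$L = 1$ ($L = \sqrt{1} = 1$)
$o{\left(P,x \right)} = - \frac{5}{3}$ ($o{\left(P,x \right)} = - \frac{1 \cdot 5}{3} = \left(- \frac{1}{3}\right) 5 = - \frac{5}{3}$)
$l = - \frac{32}{3}$ ($l = - \frac{5}{3} - 9 = - \frac{32}{3} \approx -10.667$)
$B = -1073$ ($B = - 37 \left(11 + 18\right) 1 = - 37 \cdot 29 \cdot 1 = - 1073 \cdot 1 = \left(-1\right) 1073 = -1073$)
$B l = \left(-1073\right) \left(- \frac{32}{3}\right) = \frac{34336}{3}$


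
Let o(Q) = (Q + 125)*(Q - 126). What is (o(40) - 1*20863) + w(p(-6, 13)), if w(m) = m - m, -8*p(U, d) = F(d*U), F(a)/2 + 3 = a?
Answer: -35053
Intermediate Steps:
F(a) = -6 + 2*a
p(U, d) = 3/4 - U*d/4 (p(U, d) = -(-6 + 2*(d*U))/8 = -(-6 + 2*(U*d))/8 = -(-6 + 2*U*d)/8 = 3/4 - U*d/4)
o(Q) = (-126 + Q)*(125 + Q) (o(Q) = (125 + Q)*(-126 + Q) = (-126 + Q)*(125 + Q))
w(m) = 0
(o(40) - 1*20863) + w(p(-6, 13)) = ((-15750 + 40**2 - 1*40) - 1*20863) + 0 = ((-15750 + 1600 - 40) - 20863) + 0 = (-14190 - 20863) + 0 = -35053 + 0 = -35053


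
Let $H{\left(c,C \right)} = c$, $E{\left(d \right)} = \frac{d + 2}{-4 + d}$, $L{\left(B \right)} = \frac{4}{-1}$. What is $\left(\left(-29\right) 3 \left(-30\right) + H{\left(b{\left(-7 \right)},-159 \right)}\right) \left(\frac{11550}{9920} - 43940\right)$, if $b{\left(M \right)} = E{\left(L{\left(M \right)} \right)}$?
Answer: $- \frac{455095260325}{3968} \approx -1.1469 \cdot 10^{8}$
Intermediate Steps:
$L{\left(B \right)} = -4$ ($L{\left(B \right)} = 4 \left(-1\right) = -4$)
$E{\left(d \right)} = \frac{2 + d}{-4 + d}$
$b{\left(M \right)} = \frac{1}{4}$ ($b{\left(M \right)} = \frac{2 - 4}{-4 - 4} = \frac{1}{-8} \left(-2\right) = \left(- \frac{1}{8}\right) \left(-2\right) = \frac{1}{4}$)
$\left(\left(-29\right) 3 \left(-30\right) + H{\left(b{\left(-7 \right)},-159 \right)}\right) \left(\frac{11550}{9920} - 43940\right) = \left(\left(-29\right) 3 \left(-30\right) + \frac{1}{4}\right) \left(\frac{11550}{9920} - 43940\right) = \left(\left(-87\right) \left(-30\right) + \frac{1}{4}\right) \left(11550 \cdot \frac{1}{9920} - 43940\right) = \left(2610 + \frac{1}{4}\right) \left(\frac{1155}{992} - 43940\right) = \frac{10441}{4} \left(- \frac{43587325}{992}\right) = - \frac{455095260325}{3968}$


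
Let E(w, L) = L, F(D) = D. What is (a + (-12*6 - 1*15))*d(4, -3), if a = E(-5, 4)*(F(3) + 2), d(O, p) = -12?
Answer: 804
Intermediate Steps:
a = 20 (a = 4*(3 + 2) = 4*5 = 20)
(a + (-12*6 - 1*15))*d(4, -3) = (20 + (-12*6 - 1*15))*(-12) = (20 + (-72 - 15))*(-12) = (20 - 87)*(-12) = -67*(-12) = 804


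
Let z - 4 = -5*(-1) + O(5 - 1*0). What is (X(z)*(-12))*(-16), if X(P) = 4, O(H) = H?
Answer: 768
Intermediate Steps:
z = 14 (z = 4 + (-5*(-1) + (5 - 1*0)) = 4 + (5 + (5 + 0)) = 4 + (5 + 5) = 4 + 10 = 14)
(X(z)*(-12))*(-16) = (4*(-12))*(-16) = -48*(-16) = 768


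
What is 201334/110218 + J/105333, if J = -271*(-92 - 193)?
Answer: 4953300242/1934932099 ≈ 2.5599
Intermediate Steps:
J = 77235 (J = -271*(-285) = 77235)
201334/110218 + J/105333 = 201334/110218 + 77235/105333 = 201334*(1/110218) + 77235*(1/105333) = 100667/55109 + 25745/35111 = 4953300242/1934932099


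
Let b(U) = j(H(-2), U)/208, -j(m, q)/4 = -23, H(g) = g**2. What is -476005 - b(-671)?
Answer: -24752283/52 ≈ -4.7601e+5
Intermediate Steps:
j(m, q) = 92 (j(m, q) = -4*(-23) = 92)
b(U) = 23/52 (b(U) = 92/208 = 92*(1/208) = 23/52)
-476005 - b(-671) = -476005 - 1*23/52 = -476005 - 23/52 = -24752283/52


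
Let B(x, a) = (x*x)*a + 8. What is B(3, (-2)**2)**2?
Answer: 1936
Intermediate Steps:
B(x, a) = 8 + a*x**2 (B(x, a) = x**2*a + 8 = a*x**2 + 8 = 8 + a*x**2)
B(3, (-2)**2)**2 = (8 + (-2)**2*3**2)**2 = (8 + 4*9)**2 = (8 + 36)**2 = 44**2 = 1936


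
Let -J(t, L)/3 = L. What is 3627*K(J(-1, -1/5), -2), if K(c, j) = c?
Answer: 10881/5 ≈ 2176.2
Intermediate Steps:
J(t, L) = -3*L
3627*K(J(-1, -1/5), -2) = 3627*(-(-3)/5) = 3627*(-3*(-1/5)) = 3627*(3/5) = 10881/5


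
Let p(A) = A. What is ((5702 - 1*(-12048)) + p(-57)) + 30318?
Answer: 48011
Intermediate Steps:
((5702 - 1*(-12048)) + p(-57)) + 30318 = ((5702 - 1*(-12048)) - 57) + 30318 = ((5702 + 12048) - 57) + 30318 = (17750 - 57) + 30318 = 17693 + 30318 = 48011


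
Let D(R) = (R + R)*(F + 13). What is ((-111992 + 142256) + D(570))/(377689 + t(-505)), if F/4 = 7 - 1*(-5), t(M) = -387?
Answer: 49902/188651 ≈ 0.26452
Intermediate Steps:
F = 48 (F = 4*(7 - 1*(-5)) = 4*(7 + 5) = 4*12 = 48)
D(R) = 122*R (D(R) = (R + R)*(48 + 13) = (2*R)*61 = 122*R)
((-111992 + 142256) + D(570))/(377689 + t(-505)) = ((-111992 + 142256) + 122*570)/(377689 - 387) = (30264 + 69540)/377302 = 99804*(1/377302) = 49902/188651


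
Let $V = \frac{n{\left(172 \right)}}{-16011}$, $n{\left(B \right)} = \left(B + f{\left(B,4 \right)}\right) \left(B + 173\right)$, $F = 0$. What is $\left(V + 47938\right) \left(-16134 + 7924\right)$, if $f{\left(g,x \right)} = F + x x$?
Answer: $- \frac{2100310820060}{5337} \approx -3.9354 \cdot 10^{8}$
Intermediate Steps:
$f{\left(g,x \right)} = x^{2}$ ($f{\left(g,x \right)} = 0 + x x = 0 + x^{2} = x^{2}$)
$n{\left(B \right)} = \left(16 + B\right) \left(173 + B\right)$ ($n{\left(B \right)} = \left(B + 4^{2}\right) \left(B + 173\right) = \left(B + 16\right) \left(173 + B\right) = \left(16 + B\right) \left(173 + B\right)$)
$V = - \frac{21620}{5337}$ ($V = \frac{2768 + 172^{2} + 189 \cdot 172}{-16011} = \left(2768 + 29584 + 32508\right) \left(- \frac{1}{16011}\right) = 64860 \left(- \frac{1}{16011}\right) = - \frac{21620}{5337} \approx -4.051$)
$\left(V + 47938\right) \left(-16134 + 7924\right) = \left(- \frac{21620}{5337} + 47938\right) \left(-16134 + 7924\right) = \frac{255823486}{5337} \left(-8210\right) = - \frac{2100310820060}{5337}$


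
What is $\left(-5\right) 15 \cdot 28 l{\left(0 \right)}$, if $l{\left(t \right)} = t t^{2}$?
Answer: $0$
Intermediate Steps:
$l{\left(t \right)} = t^{3}$
$\left(-5\right) 15 \cdot 28 l{\left(0 \right)} = \left(-5\right) 15 \cdot 28 \cdot 0^{3} = \left(-75\right) 28 \cdot 0 = \left(-2100\right) 0 = 0$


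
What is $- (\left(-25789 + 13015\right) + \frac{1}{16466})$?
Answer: $\frac{210336683}{16466} \approx 12774.0$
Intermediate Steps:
$- (\left(-25789 + 13015\right) + \frac{1}{16466}) = - (-12774 + \frac{1}{16466}) = \left(-1\right) \left(- \frac{210336683}{16466}\right) = \frac{210336683}{16466}$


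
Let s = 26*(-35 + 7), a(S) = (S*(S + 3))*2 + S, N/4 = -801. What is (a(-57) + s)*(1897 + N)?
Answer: -7019897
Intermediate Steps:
N = -3204 (N = 4*(-801) = -3204)
a(S) = S + 2*S*(3 + S) (a(S) = (S*(3 + S))*2 + S = 2*S*(3 + S) + S = S + 2*S*(3 + S))
s = -728 (s = 26*(-28) = -728)
(a(-57) + s)*(1897 + N) = (-57*(7 + 2*(-57)) - 728)*(1897 - 3204) = (-57*(7 - 114) - 728)*(-1307) = (-57*(-107) - 728)*(-1307) = (6099 - 728)*(-1307) = 5371*(-1307) = -7019897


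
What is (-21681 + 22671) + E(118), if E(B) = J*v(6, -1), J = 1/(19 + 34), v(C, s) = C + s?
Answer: 52475/53 ≈ 990.09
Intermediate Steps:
J = 1/53 ≈ 0.018868
E(B) = 5/53 (E(B) = (6 - 1)/53 = (1/53)*5 = 5/53)
(-21681 + 22671) + E(118) = (-21681 + 22671) + 5/53 = 990 + 5/53 = 52475/53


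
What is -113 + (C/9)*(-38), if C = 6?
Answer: -415/3 ≈ -138.33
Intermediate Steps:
-113 + (C/9)*(-38) = -113 + (6/9)*(-38) = -113 + (6*(1/9))*(-38) = -113 + (2/3)*(-38) = -113 - 76/3 = -415/3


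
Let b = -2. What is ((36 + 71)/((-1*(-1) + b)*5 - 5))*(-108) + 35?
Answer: 5953/5 ≈ 1190.6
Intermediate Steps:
((36 + 71)/((-1*(-1) + b)*5 - 5))*(-108) + 35 = ((36 + 71)/((-1*(-1) - 2)*5 - 5))*(-108) + 35 = (107/((1 - 2)*5 - 5))*(-108) + 35 = (107/(-1*5 - 5))*(-108) + 35 = (107/(-5 - 5))*(-108) + 35 = (107/(-10))*(-108) + 35 = (107*(-⅒))*(-108) + 35 = -107/10*(-108) + 35 = 5778/5 + 35 = 5953/5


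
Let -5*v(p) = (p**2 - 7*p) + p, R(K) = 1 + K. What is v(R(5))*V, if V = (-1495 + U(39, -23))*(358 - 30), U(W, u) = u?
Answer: 0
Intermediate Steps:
V = -497904 (V = (-1495 - 23)*(358 - 30) = -1518*328 = -497904)
v(p) = -p**2/5 + 6*p/5 (v(p) = -((p**2 - 7*p) + p)/5 = -(p**2 - 6*p)/5 = -p**2/5 + 6*p/5)
v(R(5))*V = ((1 + 5)*(6 - (1 + 5))/5)*(-497904) = ((1/5)*6*(6 - 1*6))*(-497904) = ((1/5)*6*(6 - 6))*(-497904) = ((1/5)*6*0)*(-497904) = 0*(-497904) = 0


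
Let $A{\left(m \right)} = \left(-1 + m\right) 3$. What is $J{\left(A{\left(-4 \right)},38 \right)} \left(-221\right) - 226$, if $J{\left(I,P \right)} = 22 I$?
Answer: $72704$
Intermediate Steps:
$A{\left(m \right)} = -3 + 3 m$
$J{\left(A{\left(-4 \right)},38 \right)} \left(-221\right) - 226 = 22 \left(-3 + 3 \left(-4\right)\right) \left(-221\right) - 226 = 22 \left(-3 - 12\right) \left(-221\right) - 226 = 22 \left(-15\right) \left(-221\right) - 226 = \left(-330\right) \left(-221\right) - 226 = 72930 - 226 = 72704$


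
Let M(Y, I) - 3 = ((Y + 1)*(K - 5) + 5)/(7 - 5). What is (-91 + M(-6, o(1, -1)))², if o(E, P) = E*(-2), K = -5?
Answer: 14641/4 ≈ 3660.3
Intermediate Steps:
o(E, P) = -2*E
M(Y, I) = ½ - 5*Y (M(Y, I) = 3 + ((Y + 1)*(-5 - 5) + 5)/(7 - 5) = 3 + ((1 + Y)*(-10) + 5)/2 = 3 + ((-10 - 10*Y) + 5)*(½) = 3 + (-5 - 10*Y)*(½) = 3 + (-5/2 - 5*Y) = ½ - 5*Y)
(-91 + M(-6, o(1, -1)))² = (-91 + (½ - 5*(-6)))² = (-91 + (½ + 30))² = (-91 + 61/2)² = (-121/2)² = 14641/4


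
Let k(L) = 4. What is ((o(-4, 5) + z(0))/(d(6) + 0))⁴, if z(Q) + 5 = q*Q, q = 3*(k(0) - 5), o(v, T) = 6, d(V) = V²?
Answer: 1/1679616 ≈ 5.9537e-7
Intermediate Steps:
q = -3 (q = 3*(4 - 5) = 3*(-1) = -3)
z(Q) = -5 - 3*Q
((o(-4, 5) + z(0))/(d(6) + 0))⁴ = ((6 + (-5 - 3*0))/(6² + 0))⁴ = ((6 + (-5 + 0))/(36 + 0))⁴ = ((6 - 5)/36)⁴ = (1*(1/36))⁴ = (1/36)⁴ = 1/1679616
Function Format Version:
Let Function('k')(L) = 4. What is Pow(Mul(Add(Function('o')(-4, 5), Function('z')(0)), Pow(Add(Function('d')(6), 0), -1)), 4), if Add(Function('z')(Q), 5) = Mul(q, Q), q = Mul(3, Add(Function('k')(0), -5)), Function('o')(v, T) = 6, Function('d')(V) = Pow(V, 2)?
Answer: Rational(1, 1679616) ≈ 5.9537e-7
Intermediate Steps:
q = -3 (q = Mul(3, Add(4, -5)) = Mul(3, -1) = -3)
Function('z')(Q) = Add(-5, Mul(-3, Q))
Pow(Mul(Add(Function('o')(-4, 5), Function('z')(0)), Pow(Add(Function('d')(6), 0), -1)), 4) = Pow(Mul(Add(6, Add(-5, Mul(-3, 0))), Pow(Add(Pow(6, 2), 0), -1)), 4) = Pow(Mul(Add(6, Add(-5, 0)), Pow(Add(36, 0), -1)), 4) = Pow(Mul(Add(6, -5), Pow(36, -1)), 4) = Pow(Mul(1, Rational(1, 36)), 4) = Pow(Rational(1, 36), 4) = Rational(1, 1679616)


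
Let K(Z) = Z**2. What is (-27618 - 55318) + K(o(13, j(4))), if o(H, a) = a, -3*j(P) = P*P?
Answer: -746168/9 ≈ -82908.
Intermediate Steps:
j(P) = -P**2/3 (j(P) = -P*P/3 = -P**2/3)
(-27618 - 55318) + K(o(13, j(4))) = (-27618 - 55318) + (-1/3*4**2)**2 = -82936 + (-1/3*16)**2 = -82936 + (-16/3)**2 = -82936 + 256/9 = -746168/9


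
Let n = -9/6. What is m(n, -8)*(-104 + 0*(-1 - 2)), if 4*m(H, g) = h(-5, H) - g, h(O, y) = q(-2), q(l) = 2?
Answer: -260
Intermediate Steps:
h(O, y) = 2
n = -3/2 (n = -9*⅙ = -3/2 ≈ -1.5000)
m(H, g) = ½ - g/4 (m(H, g) = (2 - g)/4 = ½ - g/4)
m(n, -8)*(-104 + 0*(-1 - 2)) = (½ - ¼*(-8))*(-104 + 0*(-1 - 2)) = (½ + 2)*(-104 + 0*(-3)) = 5*(-104 + 0)/2 = (5/2)*(-104) = -260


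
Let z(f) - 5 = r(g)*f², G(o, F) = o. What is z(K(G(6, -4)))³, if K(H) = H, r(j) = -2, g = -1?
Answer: -300763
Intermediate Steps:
z(f) = 5 - 2*f²
z(K(G(6, -4)))³ = (5 - 2*6²)³ = (5 - 2*36)³ = (5 - 72)³ = (-67)³ = -300763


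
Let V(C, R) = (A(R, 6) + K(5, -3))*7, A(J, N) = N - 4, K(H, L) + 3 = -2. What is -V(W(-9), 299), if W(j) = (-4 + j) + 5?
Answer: 21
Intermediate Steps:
K(H, L) = -5 (K(H, L) = -3 - 2 = -5)
A(J, N) = -4 + N
W(j) = 1 + j
V(C, R) = -21 (V(C, R) = ((-4 + 6) - 5)*7 = (2 - 5)*7 = -3*7 = -21)
-V(W(-9), 299) = -1*(-21) = 21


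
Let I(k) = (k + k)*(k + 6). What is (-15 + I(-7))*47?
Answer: -47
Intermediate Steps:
I(k) = 2*k*(6 + k) (I(k) = (2*k)*(6 + k) = 2*k*(6 + k))
(-15 + I(-7))*47 = (-15 + 2*(-7)*(6 - 7))*47 = (-15 + 2*(-7)*(-1))*47 = (-15 + 14)*47 = -1*47 = -47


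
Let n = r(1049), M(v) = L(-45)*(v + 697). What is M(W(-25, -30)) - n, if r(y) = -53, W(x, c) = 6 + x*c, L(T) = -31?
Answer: -44990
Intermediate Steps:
W(x, c) = 6 + c*x
M(v) = -21607 - 31*v (M(v) = -31*(v + 697) = -31*(697 + v) = -21607 - 31*v)
n = -53
M(W(-25, -30)) - n = (-21607 - 31*(6 - 30*(-25))) - 1*(-53) = (-21607 - 31*(6 + 750)) + 53 = (-21607 - 31*756) + 53 = (-21607 - 23436) + 53 = -45043 + 53 = -44990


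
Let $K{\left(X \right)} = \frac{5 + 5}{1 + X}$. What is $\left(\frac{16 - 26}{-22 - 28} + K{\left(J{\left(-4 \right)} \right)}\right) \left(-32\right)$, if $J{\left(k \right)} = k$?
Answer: $\frac{1504}{15} \approx 100.27$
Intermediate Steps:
$K{\left(X \right)} = \frac{10}{1 + X}$
$\left(\frac{16 - 26}{-22 - 28} + K{\left(J{\left(-4 \right)} \right)}\right) \left(-32\right) = \left(\frac{16 - 26}{-22 - 28} + \frac{10}{1 - 4}\right) \left(-32\right) = \left(- \frac{10}{-50} + \frac{10}{-3}\right) \left(-32\right) = \left(\left(-10\right) \left(- \frac{1}{50}\right) + 10 \left(- \frac{1}{3}\right)\right) \left(-32\right) = \left(\frac{1}{5} - \frac{10}{3}\right) \left(-32\right) = \left(- \frac{47}{15}\right) \left(-32\right) = \frac{1504}{15}$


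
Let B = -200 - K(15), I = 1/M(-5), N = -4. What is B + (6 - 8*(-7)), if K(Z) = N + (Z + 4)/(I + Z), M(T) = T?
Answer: -10011/74 ≈ -135.28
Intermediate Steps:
I = -1/5 (I = 1/(-5) = -1/5 ≈ -0.20000)
K(Z) = -4 + (4 + Z)/(-1/5 + Z) (K(Z) = -4 + (Z + 4)/(-1/5 + Z) = -4 + (4 + Z)/(-1/5 + Z))
B = -14599/74 (B = -200 - 3*(8 - 5*15)/(-1 + 5*15) = -200 - 3*(8 - 75)/(-1 + 75) = -200 - 3*(-67)/74 = -200 - 1*(-201/74) = -200 + 201/74 = -14599/74 ≈ -197.28)
B + (6 - 8*(-7)) = -14599/74 + (6 - 8*(-7)) = -14599/74 + (6 + 56) = -14599/74 + 62 = -10011/74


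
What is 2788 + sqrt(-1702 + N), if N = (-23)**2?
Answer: 2788 + I*sqrt(1173) ≈ 2788.0 + 34.249*I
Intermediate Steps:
N = 529
2788 + sqrt(-1702 + N) = 2788 + sqrt(-1702 + 529) = 2788 + sqrt(-1173) = 2788 + I*sqrt(1173)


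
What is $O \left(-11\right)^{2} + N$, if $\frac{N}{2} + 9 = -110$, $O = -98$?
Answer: $-12096$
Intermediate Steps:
$N = -238$ ($N = -18 + 2 \left(-110\right) = -18 - 220 = -238$)
$O \left(-11\right)^{2} + N = - 98 \left(-11\right)^{2} - 238 = \left(-98\right) 121 - 238 = -11858 - 238 = -12096$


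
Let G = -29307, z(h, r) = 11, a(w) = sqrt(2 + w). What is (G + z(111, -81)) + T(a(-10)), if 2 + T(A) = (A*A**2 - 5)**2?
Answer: -29785 + 160*I*sqrt(2) ≈ -29785.0 + 226.27*I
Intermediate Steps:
T(A) = -2 + (-5 + A**3)**2 (T(A) = -2 + (A*A**2 - 5)**2 = -2 + (A**3 - 5)**2 = -2 + (-5 + A**3)**2)
(G + z(111, -81)) + T(a(-10)) = (-29307 + 11) + (-2 + (-5 + (sqrt(2 - 10))**3)**2) = -29296 + (-2 + (-5 + (sqrt(-8))**3)**2) = -29296 + (-2 + (-5 + (2*I*sqrt(2))**3)**2) = -29296 + (-2 + (-5 - 16*I*sqrt(2))**2) = -29298 + (-5 - 16*I*sqrt(2))**2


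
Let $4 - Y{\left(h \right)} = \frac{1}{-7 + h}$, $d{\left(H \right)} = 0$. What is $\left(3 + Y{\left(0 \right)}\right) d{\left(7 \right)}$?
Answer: $0$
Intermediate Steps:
$Y{\left(h \right)} = 4 - \frac{1}{-7 + h}$
$\left(3 + Y{\left(0 \right)}\right) d{\left(7 \right)} = \left(3 + \frac{-29 + 4 \cdot 0}{-7 + 0}\right) 0 = \left(3 + \frac{-29 + 0}{-7}\right) 0 = \left(3 - - \frac{29}{7}\right) 0 = \left(3 + \frac{29}{7}\right) 0 = \frac{50}{7} \cdot 0 = 0$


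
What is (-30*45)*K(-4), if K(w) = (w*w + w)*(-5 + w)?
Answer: 145800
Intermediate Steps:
K(w) = (-5 + w)*(w + w²) (K(w) = (w² + w)*(-5 + w) = (w + w²)*(-5 + w) = (-5 + w)*(w + w²))
(-30*45)*K(-4) = (-30*45)*(-4*(-5 + (-4)² - 4*(-4))) = -(-5400)*(-5 + 16 + 16) = -(-5400)*27 = -1350*(-108) = 145800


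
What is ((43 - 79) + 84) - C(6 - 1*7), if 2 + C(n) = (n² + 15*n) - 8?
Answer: 72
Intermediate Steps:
C(n) = -10 + n² + 15*n (C(n) = -2 + ((n² + 15*n) - 8) = -2 + (-8 + n² + 15*n) = -10 + n² + 15*n)
((43 - 79) + 84) - C(6 - 1*7) = ((43 - 79) + 84) - (-10 + (6 - 1*7)² + 15*(6 - 1*7)) = (-36 + 84) - (-10 + (6 - 7)² + 15*(6 - 7)) = 48 - (-10 + (-1)² + 15*(-1)) = 48 - (-10 + 1 - 15) = 48 - 1*(-24) = 48 + 24 = 72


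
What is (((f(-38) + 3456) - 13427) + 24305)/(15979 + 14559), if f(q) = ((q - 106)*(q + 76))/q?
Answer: 7239/15269 ≈ 0.47410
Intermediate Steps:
f(q) = (-106 + q)*(76 + q)/q (f(q) = ((-106 + q)*(76 + q))/q = (-106 + q)*(76 + q)/q)
(((f(-38) + 3456) - 13427) + 24305)/(15979 + 14559) = ((((-30 - 38 - 8056/(-38)) + 3456) - 13427) + 24305)/(15979 + 14559) = ((((-30 - 38 - 8056*(-1/38)) + 3456) - 13427) + 24305)/30538 = ((((-30 - 38 + 212) + 3456) - 13427) + 24305)*(1/30538) = (((144 + 3456) - 13427) + 24305)*(1/30538) = ((3600 - 13427) + 24305)*(1/30538) = (-9827 + 24305)*(1/30538) = 14478*(1/30538) = 7239/15269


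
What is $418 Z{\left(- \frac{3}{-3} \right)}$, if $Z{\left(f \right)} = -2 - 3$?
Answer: $-2090$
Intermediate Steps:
$Z{\left(f \right)} = -5$
$418 Z{\left(- \frac{3}{-3} \right)} = 418 \left(-5\right) = -2090$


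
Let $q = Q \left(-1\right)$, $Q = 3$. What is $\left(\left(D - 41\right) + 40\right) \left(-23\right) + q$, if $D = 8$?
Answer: $-164$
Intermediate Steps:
$q = -3$ ($q = 3 \left(-1\right) = -3$)
$\left(\left(D - 41\right) + 40\right) \left(-23\right) + q = \left(\left(8 - 41\right) + 40\right) \left(-23\right) - 3 = \left(-33 + 40\right) \left(-23\right) - 3 = 7 \left(-23\right) - 3 = -161 - 3 = -164$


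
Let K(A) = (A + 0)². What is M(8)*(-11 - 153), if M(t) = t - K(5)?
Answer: 2788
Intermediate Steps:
K(A) = A²
M(t) = -25 + t (M(t) = t - 1*5² = t - 1*25 = t - 25 = -25 + t)
M(8)*(-11 - 153) = (-25 + 8)*(-11 - 153) = -17*(-164) = 2788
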